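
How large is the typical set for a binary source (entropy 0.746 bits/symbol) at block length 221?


log2|A_typical| = nH = 221 * 0.746 = 164.866, so |A_typical| ~ 2^164.866 = 4.262e+49

4.262e+49


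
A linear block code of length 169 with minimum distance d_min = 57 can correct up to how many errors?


Correction capability = floor((d-1)/2) = floor((57-1)/2) = 28

28 errors


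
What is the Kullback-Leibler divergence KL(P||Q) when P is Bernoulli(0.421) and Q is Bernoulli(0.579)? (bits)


KL = p*log2(p/q) + (1-p)*log2((1-p)/(1-q)) = 0.421*log2(0.421/0.579) + 0.579*log2(0.579/0.421) = 0.0726

0.0726 bits


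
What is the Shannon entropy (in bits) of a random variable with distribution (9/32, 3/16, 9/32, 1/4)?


H = -sum(p_i * log2(p_i)). Terms: -(9/32)*log2(9/32) = 0.514709; -(3/16)*log2(3/16) = 0.452820; -(9/32)*log2(9/32) = 0.514709; -(1/4)*log2(1/4) = 0.500000. H = 0.514709 + 0.452820 + 0.514709 + 0.500000 = 1.9822

1.9822 bits


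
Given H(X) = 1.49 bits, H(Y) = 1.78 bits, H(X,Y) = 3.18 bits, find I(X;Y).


I(X;Y) = H(X) + H(Y) - H(X,Y) = 1.49 + 1.78 - 3.18 = 0.09

0.09 bits


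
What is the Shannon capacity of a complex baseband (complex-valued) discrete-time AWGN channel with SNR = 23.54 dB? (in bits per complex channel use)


SNR_linear = 10^(23.54/10) = 225.9436; C = log2(1 + SNR_linear) = log2(1 + 225.9436) = 7.8262

7.8262 bits/channel use


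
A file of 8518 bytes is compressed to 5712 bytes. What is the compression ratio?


Ratio = original / compressed = 8518 / 5712 = 1.4912

1.4912


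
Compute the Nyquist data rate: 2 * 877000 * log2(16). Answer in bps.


Rate = 2 * B * log2(M) = 2 * 877000 * 4.0 = 7016000.0

7016000.0 bps


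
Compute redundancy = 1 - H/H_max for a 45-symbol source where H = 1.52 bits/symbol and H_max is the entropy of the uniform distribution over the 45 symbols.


H_max = log2(K) = log2(45) = 5.4919 bits/symbol. Redundancy = 1 - H/H_max = 1 - 1.52/5.4919 = 1 - 0.2768 = 0.7232

0.7232


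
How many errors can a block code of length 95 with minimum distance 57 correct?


Correction capability = floor((d-1)/2) = floor((57-1)/2) = 28

28 errors


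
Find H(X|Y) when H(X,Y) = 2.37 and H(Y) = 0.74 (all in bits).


H(X|Y) = H(X,Y) - H(Y) = 2.37 - 0.74 = 1.63

1.63 bits


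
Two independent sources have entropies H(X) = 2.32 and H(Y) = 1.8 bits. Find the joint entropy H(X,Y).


For independent variables, H(X,Y) = H(X) + H(Y) = 2.32 + 1.8 = 4.12

4.12 bits


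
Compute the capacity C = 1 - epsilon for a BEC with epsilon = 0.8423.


C = 1 - epsilon = 1 - 0.8423 = 0.1577

0.1577 bits


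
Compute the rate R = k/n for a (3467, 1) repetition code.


Rate = k/n = 1/3467

1/3467


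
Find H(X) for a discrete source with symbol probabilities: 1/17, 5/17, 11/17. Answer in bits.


H = -sum(p_i * log2(p_i)). Terms: -(1/17)*log2(1/17) = 0.240439; -(5/17)*log2(5/17) = 0.519275; -(11/17)*log2(11/17) = 0.406373. H = 0.240439 + 0.519275 + 0.406373 = 1.1661

1.1661 bits


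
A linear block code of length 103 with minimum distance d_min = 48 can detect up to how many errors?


Detection capability = d_min - 1 = 48 - 1 = 47

47 errors


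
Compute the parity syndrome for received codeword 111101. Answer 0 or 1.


Syndrome = XOR of all bits = 1 XOR 1 XOR 1 XOR 1 XOR 0 XOR 1 = 1

1


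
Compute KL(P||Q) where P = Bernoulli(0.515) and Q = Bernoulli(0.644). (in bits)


KL = p*log2(p/q) + (1-p)*log2((1-p)/(1-q)) = 0.515*log2(0.515/0.644) + 0.485*log2(0.485/0.356) = 0.0503

0.0503 bits


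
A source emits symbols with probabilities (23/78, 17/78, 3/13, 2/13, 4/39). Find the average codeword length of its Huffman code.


Huffman construction (repeatedly merge the two least-probable nodes; each merge adds 1 bit to every symbol beneath it): 4/39 + 2/13 = 10/39; 17/78 + 3/13 = 35/78; 10/39 + 23/78 = 43/78; 35/78 + 43/78 = 1. Resulting codeword lengths (in the order the probabilities were given): (2, 2, 2, 3, 3). L_avg = sum(p_i * l_i) = 23/78*2 + 17/78*2 + 3/13*2 + 2/13*3 + 4/39*3 = 88/39 = 2.2564

2.2564 bits


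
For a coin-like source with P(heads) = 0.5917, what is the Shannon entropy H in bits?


H = -p*log2(p) - (1-p)*log2(1-p). -0.5917*log2(0.5917) = 0.447954; -0.4083*log2(0.4083) = 0.527645. H = 0.447954 + 0.527645 = 0.9756

0.9756 bits


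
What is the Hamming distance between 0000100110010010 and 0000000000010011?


Count differing positions: . . . . ^ . . ^ ^ . . . . . . ^ = 4 differences

4


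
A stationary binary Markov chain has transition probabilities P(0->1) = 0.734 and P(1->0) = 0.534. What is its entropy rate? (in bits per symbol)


Stationary distribution: pi_0 = p10/(p01+p10) = 0.4211, pi_1 = 0.5789. Entropy rate H' = pi_0*H(p01) + pi_1*H(p10) = 0.4211*0.8357 + 0.5789*0.9967 = 0.9289

0.9289 bits/symbol


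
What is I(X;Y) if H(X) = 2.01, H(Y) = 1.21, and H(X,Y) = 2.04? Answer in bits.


I(X;Y) = H(X) + H(Y) - H(X,Y) = 2.01 + 1.21 - 2.04 = 1.18

1.18 bits


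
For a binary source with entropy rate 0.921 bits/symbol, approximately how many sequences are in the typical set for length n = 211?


log2|A_typical| = nH = 211 * 0.921 = 194.331, so |A_typical| ~ 2^194.331 = 3.158e+58

3.158e+58


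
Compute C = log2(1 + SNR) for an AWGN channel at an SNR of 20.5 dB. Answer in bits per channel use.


SNR_linear = 10^(20.5/10) = 112.2018; C = log2(1 + SNR_linear) = log2(1 + 112.2018) = 6.8228

6.8228 bits/channel use


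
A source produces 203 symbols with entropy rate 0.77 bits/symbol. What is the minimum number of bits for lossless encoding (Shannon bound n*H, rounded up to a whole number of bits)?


Minimum bits >= n * H = 203 * 0.77 = 156.31, rounded up to a whole number of bits = 157

157 bits


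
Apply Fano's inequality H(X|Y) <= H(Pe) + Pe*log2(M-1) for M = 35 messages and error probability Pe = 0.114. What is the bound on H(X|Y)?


H(Pe) = -Pe*log2(Pe) - (1-Pe)*log2(1-Pe) = -0.114*log2(0.114) - 0.886*log2(0.886) = 0.357150 + 0.154715 = 0.5119. Pe*log2(M-1) = 0.114*log2(34) = 0.579971. Bound = H(Pe) + Pe*log2(M-1) = 0.357150 + 0.154715 + 0.579971 = 1.0918

1.0918 bits


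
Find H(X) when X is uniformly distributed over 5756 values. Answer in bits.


H = log2(n) = log2(5756) = 12.4909

12.4909 bits


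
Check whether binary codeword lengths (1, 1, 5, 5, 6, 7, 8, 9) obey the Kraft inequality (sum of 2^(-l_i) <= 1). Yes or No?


Kraft sum = sum(2^(-l_i)) = 1.0918, need <= 1. Result: violated (a binary prefix-free code with these lengths cannot exist)

No


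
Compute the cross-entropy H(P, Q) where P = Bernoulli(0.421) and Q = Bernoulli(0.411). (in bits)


H(P,Q) = -p*log2(q) - (1-p)*log2(1-q). -0.421*log2(0.411) = 0.540054; -0.579*log2(0.589) = 0.442159. H(P,Q) = 0.540054 + 0.442159 = 0.9822

0.9822 bits


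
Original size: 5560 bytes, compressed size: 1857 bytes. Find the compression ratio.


Ratio = original / compressed = 5560 / 1857 = 2.9941

2.9941


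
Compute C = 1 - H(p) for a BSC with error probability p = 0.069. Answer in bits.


H(p) = -p*log2(p) - (1-p)*log2(1-p) = -0.069*log2(0.069) - 0.931*log2(0.931) = 0.266151 + 0.096030 = 0.3622. C = 1 - H(p) = 1 - 0.3622 = 0.6378

0.6378 bits


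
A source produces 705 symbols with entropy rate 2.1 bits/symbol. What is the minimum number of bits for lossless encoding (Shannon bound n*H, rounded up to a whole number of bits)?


Minimum bits >= n * H = 705 * 2.1 = 1480.5, rounded up to a whole number of bits = 1481

1481 bits


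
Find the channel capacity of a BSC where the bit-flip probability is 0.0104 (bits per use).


H(p) = -p*log2(p) - (1-p)*log2(1-p) = -0.0104*log2(0.0104) - 0.9896*log2(0.9896) = 0.068508 + 0.014926 = 0.0834. C = 1 - H(p) = 1 - 0.0834 = 0.9166

0.9166 bits


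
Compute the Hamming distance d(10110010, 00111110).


Count differing positions: ^ . . . ^ ^ . . = 3 differences

3


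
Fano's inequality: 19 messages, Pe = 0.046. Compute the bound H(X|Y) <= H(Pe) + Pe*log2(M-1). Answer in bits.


H(Pe) = -Pe*log2(Pe) - (1-Pe)*log2(1-Pe) = -0.046*log2(0.046) - 0.954*log2(0.954) = 0.204342 + 0.064814 = 0.2692. Pe*log2(M-1) = 0.046*log2(18) = 0.191817. Bound = H(Pe) + Pe*log2(M-1) = 0.204342 + 0.064814 + 0.191817 = 0.461

0.461 bits


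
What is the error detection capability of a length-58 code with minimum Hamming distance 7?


Detection capability = d_min - 1 = 7 - 1 = 6

6 errors


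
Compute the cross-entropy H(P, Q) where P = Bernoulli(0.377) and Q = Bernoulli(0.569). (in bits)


H(P,Q) = -p*log2(q) - (1-p)*log2(1-q). -0.377*log2(0.569) = 0.306689; -0.623*log2(0.431) = 0.756472. H(P,Q) = 0.306689 + 0.756472 = 1.0632

1.0632 bits


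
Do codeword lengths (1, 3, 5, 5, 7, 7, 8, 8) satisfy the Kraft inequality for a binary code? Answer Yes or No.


Kraft sum = sum(2^(-l_i)) = 0.7109, need <= 1. Result: satisfied (a binary prefix-free code with these lengths exists)

Yes


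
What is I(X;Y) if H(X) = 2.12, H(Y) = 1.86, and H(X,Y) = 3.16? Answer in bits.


I(X;Y) = H(X) + H(Y) - H(X,Y) = 2.12 + 1.86 - 3.16 = 0.82

0.82 bits


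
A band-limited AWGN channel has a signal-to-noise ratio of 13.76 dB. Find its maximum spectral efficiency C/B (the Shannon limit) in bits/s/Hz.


SNR_linear = 10^(13.76/10) = 23.7684; C/B = log2(1 + SNR_linear) = log2(1 + 23.7684) = 4.6304

4.6304 bits/s/Hz


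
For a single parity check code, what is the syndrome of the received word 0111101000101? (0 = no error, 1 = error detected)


Syndrome = XOR of all bits = 0 XOR 1 XOR 1 XOR 1 XOR 1 XOR 0 XOR 1 XOR 0 XOR 0 XOR 0 XOR 1 XOR 0 XOR 1 = 1

1


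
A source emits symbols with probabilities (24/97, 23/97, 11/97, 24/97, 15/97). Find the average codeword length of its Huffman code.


Huffman construction (repeatedly merge the two least-probable nodes; each merge adds 1 bit to every symbol beneath it): 11/97 + 15/97 = 26/97; 23/97 + 24/97 = 47/97; 24/97 + 26/97 = 50/97; 47/97 + 50/97 = 1. Resulting codeword lengths (in the order the probabilities were given): (2, 2, 3, 2, 3). L_avg = sum(p_i * l_i) = 24/97*2 + 23/97*2 + 11/97*3 + 24/97*2 + 15/97*3 = 220/97 = 2.268

2.268 bits


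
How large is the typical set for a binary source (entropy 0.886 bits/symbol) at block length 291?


log2|A_typical| = nH = 291 * 0.886 = 257.826, so |A_typical| ~ 2^257.826 = 4.105e+77

4.105e+77


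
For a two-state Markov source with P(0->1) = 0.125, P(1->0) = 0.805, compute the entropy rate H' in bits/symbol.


Stationary distribution: pi_0 = p10/(p01+p10) = 0.8656, pi_1 = 0.1344. Entropy rate H' = pi_0*H(p01) + pi_1*H(p10) = 0.8656*0.5436 + 0.1344*0.7118 = 0.5662

0.5662 bits/symbol


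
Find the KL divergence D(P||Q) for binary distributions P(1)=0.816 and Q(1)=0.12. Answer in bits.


KL = p*log2(p/q) + (1-p)*log2((1-p)/(1-q)) = 0.816*log2(0.816/0.12) + 0.184*log2(0.184/0.88) = 1.8412

1.8412 bits


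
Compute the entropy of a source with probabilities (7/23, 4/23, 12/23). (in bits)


H = -sum(p_i * log2(p_i)). Terms: -(7/23)*log2(7/23) = 0.522324; -(4/23)*log2(4/23) = 0.438880; -(12/23)*log2(12/23) = 0.489704. H = 0.522324 + 0.438880 + 0.489704 = 1.4509

1.4509 bits


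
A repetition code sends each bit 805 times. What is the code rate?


Rate = k/n = 1/805

1/805


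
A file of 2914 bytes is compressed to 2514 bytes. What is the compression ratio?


Ratio = original / compressed = 2914 / 2514 = 1.1591

1.1591


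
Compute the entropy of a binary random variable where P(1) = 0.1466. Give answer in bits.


H = -p*log2(p) - (1-p)*log2(1-p). -0.1466*log2(0.1466) = 0.406088; -0.8534*log2(0.8534) = 0.195178. H = 0.406088 + 0.195178 = 0.6013

0.6013 bits


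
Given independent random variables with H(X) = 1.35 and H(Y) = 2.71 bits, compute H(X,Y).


For independent variables, H(X,Y) = H(X) + H(Y) = 1.35 + 2.71 = 4.06

4.06 bits


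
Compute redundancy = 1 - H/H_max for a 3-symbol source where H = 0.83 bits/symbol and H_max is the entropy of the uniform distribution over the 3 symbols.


H_max = log2(K) = log2(3) = 1.585 bits/symbol. Redundancy = 1 - H/H_max = 1 - 0.83/1.585 = 1 - 0.5237 = 0.4763

0.4763


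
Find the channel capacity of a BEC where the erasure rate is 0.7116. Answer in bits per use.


C = 1 - epsilon = 1 - 0.7116 = 0.2884

0.2884 bits


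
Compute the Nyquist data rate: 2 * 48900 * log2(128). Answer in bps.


Rate = 2 * B * log2(M) = 2 * 48900 * 7.0 = 684600.0

684600.0 bps


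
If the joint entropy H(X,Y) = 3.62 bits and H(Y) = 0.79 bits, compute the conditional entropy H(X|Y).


H(X|Y) = H(X,Y) - H(Y) = 3.62 - 0.79 = 2.83

2.83 bits


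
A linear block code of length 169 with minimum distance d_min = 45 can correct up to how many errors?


Correction capability = floor((d-1)/2) = floor((45-1)/2) = 22

22 errors


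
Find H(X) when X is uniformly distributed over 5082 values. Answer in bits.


H = log2(n) = log2(5082) = 12.3112

12.3112 bits


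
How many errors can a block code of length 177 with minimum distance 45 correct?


Correction capability = floor((d-1)/2) = floor((45-1)/2) = 22

22 errors


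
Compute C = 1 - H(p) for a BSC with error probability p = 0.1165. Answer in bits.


H(p) = -p*log2(p) - (1-p)*log2(1-p) = -0.1165*log2(0.1165) - 0.8835*log2(0.8835) = 0.361336 + 0.157880 = 0.5192. C = 1 - H(p) = 1 - 0.5192 = 0.4808

0.4808 bits


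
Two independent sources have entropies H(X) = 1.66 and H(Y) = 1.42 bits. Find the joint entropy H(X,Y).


For independent variables, H(X,Y) = H(X) + H(Y) = 1.66 + 1.42 = 3.08

3.08 bits


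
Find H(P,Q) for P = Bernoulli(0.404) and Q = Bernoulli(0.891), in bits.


H(P,Q) = -p*log2(q) - (1-p)*log2(1-q). -0.404*log2(0.891) = 0.067267; -0.596*log2(0.109) = 1.905770. H(P,Q) = 0.067267 + 1.905770 = 1.973

1.973 bits


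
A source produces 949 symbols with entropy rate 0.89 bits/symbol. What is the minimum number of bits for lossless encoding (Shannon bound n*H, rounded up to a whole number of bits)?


Minimum bits >= n * H = 949 * 0.89 = 844.61, rounded up to a whole number of bits = 845

845 bits


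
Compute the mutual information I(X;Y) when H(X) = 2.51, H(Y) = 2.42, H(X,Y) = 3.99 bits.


I(X;Y) = H(X) + H(Y) - H(X,Y) = 2.51 + 2.42 - 3.99 = 0.94

0.94 bits


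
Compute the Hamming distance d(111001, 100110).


Count differing positions: . ^ ^ ^ ^ ^ = 5 differences

5


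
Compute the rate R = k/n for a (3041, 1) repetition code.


Rate = k/n = 1/3041

1/3041


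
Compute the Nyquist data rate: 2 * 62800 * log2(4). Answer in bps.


Rate = 2 * B * log2(M) = 2 * 62800 * 2.0 = 251200.0

251200.0 bps


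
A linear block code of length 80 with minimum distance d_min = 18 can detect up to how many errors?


Detection capability = d_min - 1 = 18 - 1 = 17

17 errors


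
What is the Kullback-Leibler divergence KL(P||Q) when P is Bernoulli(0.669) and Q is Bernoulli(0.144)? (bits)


KL = p*log2(p/q) + (1-p)*log2((1-p)/(1-q)) = 0.669*log2(0.669/0.144) + 0.331*log2(0.331/0.856) = 1.0287

1.0287 bits


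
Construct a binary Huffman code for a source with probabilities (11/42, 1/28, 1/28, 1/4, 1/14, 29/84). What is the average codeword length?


Huffman construction (repeatedly merge the two least-probable nodes; each merge adds 1 bit to every symbol beneath it): 1/28 + 1/28 = 1/14; 1/14 + 1/14 = 1/7; 1/7 + 1/4 = 11/28; 11/42 + 29/84 = 17/28; 11/28 + 17/28 = 1. Resulting codeword lengths (in the order the probabilities were given): (2, 4, 4, 2, 3, 2). L_avg = sum(p_i * l_i) = 11/42*2 + 1/28*4 + 1/28*4 + 1/4*2 + 1/14*3 + 29/84*2 = 31/14 = 2.2143

2.2143 bits


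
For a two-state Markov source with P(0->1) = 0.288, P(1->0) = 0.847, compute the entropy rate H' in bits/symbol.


Stationary distribution: pi_0 = p10/(p01+p10) = 0.7463, pi_1 = 0.2537. Entropy rate H' = pi_0*H(p01) + pi_1*H(p10) = 0.7463*0.8661 + 0.2537*0.6173 = 0.803

0.803 bits/symbol


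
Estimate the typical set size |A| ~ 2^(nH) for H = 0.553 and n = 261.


log2|A_typical| = nH = 261 * 0.553 = 144.333, so |A_typical| ~ 2^144.333 = 2.809e+43

2.809e+43


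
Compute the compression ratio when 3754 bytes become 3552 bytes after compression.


Ratio = original / compressed = 3754 / 3552 = 1.0569

1.0569


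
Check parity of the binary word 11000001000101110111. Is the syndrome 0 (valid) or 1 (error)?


Syndrome = XOR of all bits = 1 XOR 1 XOR 0 XOR 0 XOR 0 XOR 0 XOR 0 XOR 1 XOR 0 XOR 0 XOR 0 XOR 1 XOR 0 XOR 1 XOR 1 XOR 1 XOR 0 XOR 1 XOR 1 XOR 1 = 0

0


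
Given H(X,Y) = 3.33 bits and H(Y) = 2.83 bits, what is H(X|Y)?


H(X|Y) = H(X,Y) - H(Y) = 3.33 - 2.83 = 0.5

0.5 bits


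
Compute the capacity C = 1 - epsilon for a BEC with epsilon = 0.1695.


C = 1 - epsilon = 1 - 0.1695 = 0.8305

0.8305 bits


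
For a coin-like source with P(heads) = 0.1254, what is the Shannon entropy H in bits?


H = -p*log2(p) - (1-p)*log2(1-p). -0.1254*log2(0.1254) = 0.375622; -0.8746*log2(0.8746) = 0.169064. H = 0.375622 + 0.169064 = 0.5447

0.5447 bits


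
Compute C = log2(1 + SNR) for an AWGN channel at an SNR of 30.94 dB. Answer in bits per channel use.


SNR_linear = 10^(30.94/10) = 1241.6523; C = log2(1 + SNR_linear) = log2(1 + 1241.6523) = 10.2792

10.2792 bits/channel use


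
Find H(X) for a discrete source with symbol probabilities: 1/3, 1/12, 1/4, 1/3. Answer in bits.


H = -sum(p_i * log2(p_i)). Terms: -(1/3)*log2(1/3) = 0.528321; -(1/12)*log2(1/12) = 0.298747; -(1/4)*log2(1/4) = 0.500000; -(1/3)*log2(1/3) = 0.528321. H = 0.528321 + 0.298747 + 0.500000 + 0.528321 = 1.8554

1.8554 bits


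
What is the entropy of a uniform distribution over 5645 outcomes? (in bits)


H = log2(n) = log2(5645) = 12.4628

12.4628 bits


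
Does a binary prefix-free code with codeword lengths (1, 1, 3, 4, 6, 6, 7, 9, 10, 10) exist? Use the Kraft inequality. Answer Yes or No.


Kraft sum = sum(2^(-l_i)) = 1.2305, need <= 1. Result: violated (a binary prefix-free code with these lengths cannot exist)

No


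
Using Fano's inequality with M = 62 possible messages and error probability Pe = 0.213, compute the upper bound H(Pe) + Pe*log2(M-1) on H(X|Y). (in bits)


H(Pe) = -Pe*log2(Pe) - (1-Pe)*log2(1-Pe) = -0.213*log2(0.213) - 0.787*log2(0.787) = 0.475219 + 0.271959 = 0.7472. Pe*log2(M-1) = 0.213*log2(61) = 1.263247. Bound = H(Pe) + Pe*log2(M-1) = 0.475219 + 0.271959 + 1.263247 = 2.0104

2.0104 bits


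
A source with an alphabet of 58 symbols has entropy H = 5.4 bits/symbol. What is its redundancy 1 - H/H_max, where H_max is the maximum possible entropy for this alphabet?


H_max = log2(K) = log2(58) = 5.858 bits/symbol. Redundancy = 1 - H/H_max = 1 - 5.4/5.858 = 1 - 0.9218 = 0.0782

0.0782


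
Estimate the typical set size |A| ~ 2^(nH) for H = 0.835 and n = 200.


log2|A_typical| = nH = 200 * 0.835 = 167.0, so |A_typical| ~ 2^167.0 = 1.871e+50

1.871e+50


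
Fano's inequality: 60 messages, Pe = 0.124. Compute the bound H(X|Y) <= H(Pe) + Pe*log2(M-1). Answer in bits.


H(Pe) = -Pe*log2(Pe) - (1-Pe)*log2(1-Pe) = -0.124*log2(0.124) - 0.876*log2(0.876) = 0.373437 + 0.167314 = 0.5408. Pe*log2(M-1) = 0.124*log2(59) = 0.729448. Bound = H(Pe) + Pe*log2(M-1) = 0.373437 + 0.167314 + 0.729448 = 1.2702

1.2702 bits


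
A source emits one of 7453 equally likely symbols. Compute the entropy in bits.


H = log2(n) = log2(7453) = 12.8636

12.8636 bits


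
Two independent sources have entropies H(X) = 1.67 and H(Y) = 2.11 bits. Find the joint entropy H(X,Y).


For independent variables, H(X,Y) = H(X) + H(Y) = 1.67 + 2.11 = 3.78

3.78 bits


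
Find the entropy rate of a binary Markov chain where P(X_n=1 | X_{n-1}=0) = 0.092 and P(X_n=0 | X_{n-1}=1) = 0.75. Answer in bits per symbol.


Stationary distribution: pi_0 = p10/(p01+p10) = 0.8907, pi_1 = 0.1093. Entropy rate H' = pi_0*H(p01) + pi_1*H(p10) = 0.8907*0.4431 + 0.1093*0.8113 = 0.4833

0.4833 bits/symbol


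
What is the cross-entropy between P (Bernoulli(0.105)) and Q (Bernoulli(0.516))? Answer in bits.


H(P,Q) = -p*log2(q) - (1-p)*log2(1-q). -0.105*log2(0.516) = 0.100228; -0.895*log2(0.484) = 0.936994. H(P,Q) = 0.100228 + 0.936994 = 1.0372

1.0372 bits


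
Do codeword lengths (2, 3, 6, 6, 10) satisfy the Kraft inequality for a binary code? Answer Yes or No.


Kraft sum = sum(2^(-l_i)) = 0.4072, need <= 1. Result: satisfied (a binary prefix-free code with these lengths exists)

Yes


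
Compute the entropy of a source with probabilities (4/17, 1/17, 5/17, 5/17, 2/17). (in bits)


H = -sum(p_i * log2(p_i)). Terms: -(4/17)*log2(4/17) = 0.491168; -(1/17)*log2(1/17) = 0.240439; -(5/17)*log2(5/17) = 0.519275; -(5/17)*log2(5/17) = 0.519275; -(2/17)*log2(2/17) = 0.363231. H = 0.491168 + 0.240439 + 0.519275 + 0.519275 + 0.363231 = 2.1334

2.1334 bits


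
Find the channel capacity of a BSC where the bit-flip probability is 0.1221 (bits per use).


H(p) = -p*log2(p) - (1-p)*log2(1-p) = -0.1221*log2(0.1221) - 0.8779*log2(0.8779) = 0.370435 + 0.164932 = 0.5354. C = 1 - H(p) = 1 - 0.5354 = 0.4646

0.4646 bits


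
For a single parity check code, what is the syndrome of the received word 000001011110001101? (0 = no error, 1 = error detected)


Syndrome = XOR of all bits = 0 XOR 0 XOR 0 XOR 0 XOR 0 XOR 1 XOR 0 XOR 1 XOR 1 XOR 1 XOR 1 XOR 0 XOR 0 XOR 0 XOR 1 XOR 1 XOR 0 XOR 1 = 0

0


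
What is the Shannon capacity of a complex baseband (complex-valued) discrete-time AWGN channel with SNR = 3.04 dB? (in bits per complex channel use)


SNR_linear = 10^(3.04/10) = 2.0137; C = log2(1 + SNR_linear) = log2(1 + 2.0137) = 1.5915

1.5915 bits/channel use


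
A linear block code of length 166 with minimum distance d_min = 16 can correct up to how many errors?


Correction capability = floor((d-1)/2) = floor((16-1)/2) = 7

7 errors


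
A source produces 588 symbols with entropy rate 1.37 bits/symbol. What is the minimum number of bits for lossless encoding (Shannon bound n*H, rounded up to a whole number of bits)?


Minimum bits >= n * H = 588 * 1.37 = 805.56, rounded up to a whole number of bits = 806

806 bits


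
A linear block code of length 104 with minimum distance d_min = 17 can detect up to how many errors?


Detection capability = d_min - 1 = 17 - 1 = 16

16 errors


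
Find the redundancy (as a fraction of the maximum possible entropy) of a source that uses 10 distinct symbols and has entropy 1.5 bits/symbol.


H_max = log2(K) = log2(10) = 3.3219 bits/symbol. Redundancy = 1 - H/H_max = 1 - 1.5/3.3219 = 1 - 0.4515 = 0.5485

0.5485


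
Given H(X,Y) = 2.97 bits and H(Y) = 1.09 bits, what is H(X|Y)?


H(X|Y) = H(X,Y) - H(Y) = 2.97 - 1.09 = 1.88

1.88 bits


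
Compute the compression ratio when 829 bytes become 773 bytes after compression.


Ratio = original / compressed = 829 / 773 = 1.0724

1.0724


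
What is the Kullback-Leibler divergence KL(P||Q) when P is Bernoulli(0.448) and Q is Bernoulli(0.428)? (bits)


KL = p*log2(p/q) + (1-p)*log2((1-p)/(1-q)) = 0.448*log2(0.448/0.428) + 0.552*log2(0.552/0.572) = 0.0012

0.0012 bits


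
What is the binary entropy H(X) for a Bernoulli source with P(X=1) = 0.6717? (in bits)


H = -p*log2(p) - (1-p)*log2(1-p). -0.6717*log2(0.6717) = 0.385630; -0.3283*log2(0.3283) = 0.527550. H = 0.385630 + 0.527550 = 0.9132

0.9132 bits


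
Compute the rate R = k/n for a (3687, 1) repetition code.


Rate = k/n = 1/3687

1/3687


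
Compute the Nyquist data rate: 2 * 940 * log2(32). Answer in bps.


Rate = 2 * B * log2(M) = 2 * 940 * 5.0 = 9400.0

9400.0 bps


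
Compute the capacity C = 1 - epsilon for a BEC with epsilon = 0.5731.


C = 1 - epsilon = 1 - 0.5731 = 0.4269

0.4269 bits


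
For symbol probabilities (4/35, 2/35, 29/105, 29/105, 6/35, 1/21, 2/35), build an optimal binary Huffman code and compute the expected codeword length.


Huffman construction (repeatedly merge the two least-probable nodes; each merge adds 1 bit to every symbol beneath it): 1/21 + 2/35 = 11/105; 2/35 + 11/105 = 17/105; 4/35 + 17/105 = 29/105; 6/35 + 29/105 = 47/105; 29/105 + 29/105 = 58/105; 47/105 + 58/105 = 1. Resulting codeword lengths (in the order the probabilities were given): (3, 5, 2, 2, 2, 5, 4). L_avg = sum(p_i * l_i) = 4/35*3 + 2/35*5 + 29/105*2 + 29/105*2 + 6/35*2 + 1/21*5 + 2/35*4 = 89/35 = 2.5429

2.5429 bits


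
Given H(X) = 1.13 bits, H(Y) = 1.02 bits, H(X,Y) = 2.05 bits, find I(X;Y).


I(X;Y) = H(X) + H(Y) - H(X,Y) = 1.13 + 1.02 - 2.05 = 0.1

0.1 bits


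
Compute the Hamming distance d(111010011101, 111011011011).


Count differing positions: . . . . . ^ . . . ^ ^ . = 3 differences

3


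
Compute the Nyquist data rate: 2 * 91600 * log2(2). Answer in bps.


Rate = 2 * B * log2(M) = 2 * 91600 * 1.0 = 183200.0

183200.0 bps


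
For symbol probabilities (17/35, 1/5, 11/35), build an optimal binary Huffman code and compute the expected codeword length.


Huffman construction (repeatedly merge the two least-probable nodes; each merge adds 1 bit to every symbol beneath it): 1/5 + 11/35 = 18/35; 17/35 + 18/35 = 1. Resulting codeword lengths (in the order the probabilities were given): (1, 2, 2). L_avg = sum(p_i * l_i) = 17/35*1 + 1/5*2 + 11/35*2 = 53/35 = 1.5143

1.5143 bits


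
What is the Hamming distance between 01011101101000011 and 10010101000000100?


Count differing positions: ^ ^ . . ^ . . . ^ . ^ . . . ^ ^ ^ = 8 differences

8


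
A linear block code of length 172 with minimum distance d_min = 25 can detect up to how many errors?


Detection capability = d_min - 1 = 25 - 1 = 24

24 errors


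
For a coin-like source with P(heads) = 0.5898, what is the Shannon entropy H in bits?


H = -p*log2(p) - (1-p)*log2(1-p). -0.5898*log2(0.5898) = 0.449252; -0.4102*log2(0.4102) = 0.527353. H = 0.449252 + 0.527353 = 0.9766

0.9766 bits


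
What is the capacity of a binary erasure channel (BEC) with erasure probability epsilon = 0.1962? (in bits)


C = 1 - epsilon = 1 - 0.1962 = 0.8038

0.8038 bits


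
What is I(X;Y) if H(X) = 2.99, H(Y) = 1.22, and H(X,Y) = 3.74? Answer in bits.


I(X;Y) = H(X) + H(Y) - H(X,Y) = 2.99 + 1.22 - 3.74 = 0.47

0.47 bits


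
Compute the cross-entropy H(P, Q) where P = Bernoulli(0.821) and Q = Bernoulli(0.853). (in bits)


H(P,Q) = -p*log2(q) - (1-p)*log2(1-q). -0.821*log2(0.853) = 0.188323; -0.179*log2(0.147) = 0.495134. H(P,Q) = 0.188323 + 0.495134 = 0.6835

0.6835 bits


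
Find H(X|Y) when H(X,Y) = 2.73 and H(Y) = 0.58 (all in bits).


H(X|Y) = H(X,Y) - H(Y) = 2.73 - 0.58 = 2.15

2.15 bits


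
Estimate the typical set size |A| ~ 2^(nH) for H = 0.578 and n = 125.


log2|A_typical| = nH = 125 * 0.578 = 72.25, so |A_typical| ~ 2^72.25 = 5.616e+21

5.616e+21


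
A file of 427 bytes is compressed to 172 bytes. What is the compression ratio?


Ratio = original / compressed = 427 / 172 = 2.4826

2.4826


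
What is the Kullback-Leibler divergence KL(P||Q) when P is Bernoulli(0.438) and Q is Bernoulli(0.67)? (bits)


KL = p*log2(p/q) + (1-p)*log2((1-p)/(1-q)) = 0.438*log2(0.438/0.67) + 0.562*log2(0.562/0.33) = 0.1631

0.1631 bits


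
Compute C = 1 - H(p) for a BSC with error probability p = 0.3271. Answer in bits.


H(p) = -p*log2(p) - (1-p)*log2(1-p) = -0.3271*log2(0.3271) - 0.6729*log2(0.6729) = 0.527349 + 0.384587 = 0.9119. C = 1 - H(p) = 1 - 0.9119 = 0.0881

0.0881 bits


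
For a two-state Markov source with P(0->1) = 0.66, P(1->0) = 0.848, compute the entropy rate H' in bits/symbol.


Stationary distribution: pi_0 = p10/(p01+p10) = 0.5623, pi_1 = 0.4377. Entropy rate H' = pi_0*H(p01) + pi_1*H(p10) = 0.5623*0.9248 + 0.4377*0.6148 = 0.7891

0.7891 bits/symbol


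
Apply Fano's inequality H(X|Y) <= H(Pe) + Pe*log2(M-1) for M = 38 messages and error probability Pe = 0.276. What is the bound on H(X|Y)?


H(Pe) = -Pe*log2(Pe) - (1-Pe)*log2(1-Pe) = -0.276*log2(0.276) - 0.724*log2(0.724) = 0.512604 + 0.337339 = 0.8499. Pe*log2(M-1) = 0.276*log2(37) = 1.437809. Bound = H(Pe) + Pe*log2(M-1) = 0.512604 + 0.337339 + 1.437809 = 2.2878

2.2878 bits


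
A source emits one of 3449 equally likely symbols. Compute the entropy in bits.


H = log2(n) = log2(3449) = 11.752

11.752 bits


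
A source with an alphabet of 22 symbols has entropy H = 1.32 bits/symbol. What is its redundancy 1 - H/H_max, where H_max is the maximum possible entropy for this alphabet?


H_max = log2(K) = log2(22) = 4.4594 bits/symbol. Redundancy = 1 - H/H_max = 1 - 1.32/4.4594 = 1 - 0.296 = 0.704

0.704


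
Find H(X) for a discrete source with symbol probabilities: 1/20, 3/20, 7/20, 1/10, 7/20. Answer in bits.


H = -sum(p_i * log2(p_i)). Terms: -(1/20)*log2(1/20) = 0.216096; -(3/20)*log2(3/20) = 0.410545; -(7/20)*log2(7/20) = 0.530101; -(1/10)*log2(1/10) = 0.332193; -(7/20)*log2(7/20) = 0.530101. H = 0.216096 + 0.410545 + 0.530101 + 0.332193 + 0.530101 = 2.019

2.019 bits


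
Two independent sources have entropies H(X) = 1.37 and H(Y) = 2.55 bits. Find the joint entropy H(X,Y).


For independent variables, H(X,Y) = H(X) + H(Y) = 1.37 + 2.55 = 3.92

3.92 bits


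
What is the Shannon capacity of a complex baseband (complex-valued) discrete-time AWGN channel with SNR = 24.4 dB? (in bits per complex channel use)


SNR_linear = 10^(24.4/10) = 275.4229; C = log2(1 + SNR_linear) = log2(1 + 275.4229) = 8.1107

8.1107 bits/channel use


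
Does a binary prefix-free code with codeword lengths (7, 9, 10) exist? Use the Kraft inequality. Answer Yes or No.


Kraft sum = sum(2^(-l_i)) = 0.0107, need <= 1. Result: satisfied (a binary prefix-free code with these lengths exists)

Yes


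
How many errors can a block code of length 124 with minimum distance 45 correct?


Correction capability = floor((d-1)/2) = floor((45-1)/2) = 22

22 errors


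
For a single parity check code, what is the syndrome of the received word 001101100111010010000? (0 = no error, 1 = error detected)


Syndrome = XOR of all bits = 0 XOR 0 XOR 1 XOR 1 XOR 0 XOR 1 XOR 1 XOR 0 XOR 0 XOR 1 XOR 1 XOR 1 XOR 0 XOR 1 XOR 0 XOR 0 XOR 1 XOR 0 XOR 0 XOR 0 XOR 0 = 1

1


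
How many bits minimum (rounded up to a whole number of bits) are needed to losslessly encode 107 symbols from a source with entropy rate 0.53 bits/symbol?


Minimum bits >= n * H = 107 * 0.53 = 56.71, rounded up to a whole number of bits = 57

57 bits


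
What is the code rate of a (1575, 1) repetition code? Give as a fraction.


Rate = k/n = 1/1575

1/1575


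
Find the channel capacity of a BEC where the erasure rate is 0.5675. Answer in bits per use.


C = 1 - epsilon = 1 - 0.5675 = 0.4325

0.4325 bits


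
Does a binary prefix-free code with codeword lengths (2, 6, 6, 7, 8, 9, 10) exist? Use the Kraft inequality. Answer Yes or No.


Kraft sum = sum(2^(-l_i)) = 0.2959, need <= 1. Result: satisfied (a binary prefix-free code with these lengths exists)

Yes


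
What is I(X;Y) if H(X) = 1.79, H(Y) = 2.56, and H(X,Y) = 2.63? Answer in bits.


I(X;Y) = H(X) + H(Y) - H(X,Y) = 1.79 + 2.56 - 2.63 = 1.72

1.72 bits


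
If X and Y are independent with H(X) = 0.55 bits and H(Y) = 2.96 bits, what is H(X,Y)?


For independent variables, H(X,Y) = H(X) + H(Y) = 0.55 + 2.96 = 3.51

3.51 bits


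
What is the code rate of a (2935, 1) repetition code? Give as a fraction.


Rate = k/n = 1/2935

1/2935


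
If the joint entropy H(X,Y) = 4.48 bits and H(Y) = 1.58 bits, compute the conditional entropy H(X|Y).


H(X|Y) = H(X,Y) - H(Y) = 4.48 - 1.58 = 2.9

2.9 bits


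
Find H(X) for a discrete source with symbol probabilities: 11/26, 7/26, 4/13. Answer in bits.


H = -sum(p_i * log2(p_i)). Terms: -(11/26)*log2(11/26) = 0.525042; -(7/26)*log2(7/26) = 0.509677; -(4/13)*log2(4/13) = 0.523212. H = 0.525042 + 0.509677 + 0.523212 = 1.5579

1.5579 bits


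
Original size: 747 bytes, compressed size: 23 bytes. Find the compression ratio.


Ratio = original / compressed = 747 / 23 = 32.4783

32.4783


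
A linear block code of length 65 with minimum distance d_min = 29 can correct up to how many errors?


Correction capability = floor((d-1)/2) = floor((29-1)/2) = 14

14 errors


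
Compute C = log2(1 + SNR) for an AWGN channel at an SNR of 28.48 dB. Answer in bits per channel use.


SNR_linear = 10^(28.48/10) = 704.6931; C = log2(1 + SNR_linear) = log2(1 + 704.6931) = 9.4629

9.4629 bits/channel use


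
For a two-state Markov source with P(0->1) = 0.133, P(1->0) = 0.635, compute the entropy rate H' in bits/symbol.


Stationary distribution: pi_0 = p10/(p01+p10) = 0.8268, pi_1 = 0.1732. Entropy rate H' = pi_0*H(p01) + pi_1*H(p10) = 0.8268*0.5656 + 0.1732*0.9468 = 0.6316

0.6316 bits/symbol


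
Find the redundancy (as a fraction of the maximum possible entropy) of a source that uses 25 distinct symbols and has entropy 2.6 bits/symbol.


H_max = log2(K) = log2(25) = 4.6439 bits/symbol. Redundancy = 1 - H/H_max = 1 - 2.6/4.6439 = 1 - 0.5599 = 0.4401

0.4401


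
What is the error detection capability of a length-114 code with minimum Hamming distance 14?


Detection capability = d_min - 1 = 14 - 1 = 13

13 errors


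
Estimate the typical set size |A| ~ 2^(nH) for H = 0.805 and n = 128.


log2|A_typical| = nH = 128 * 0.805 = 103.04, so |A_typical| ~ 2^103.04 = 1.043e+31

1.043e+31


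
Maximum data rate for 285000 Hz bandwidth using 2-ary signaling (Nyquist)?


Rate = 2 * B * log2(M) = 2 * 285000 * 1.0 = 570000.0

570000.0 bps


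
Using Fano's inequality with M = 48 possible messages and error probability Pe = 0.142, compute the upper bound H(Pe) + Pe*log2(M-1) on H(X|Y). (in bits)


H(Pe) = -Pe*log2(Pe) - (1-Pe)*log2(1-Pe) = -0.142*log2(0.142) - 0.858*log2(0.858) = 0.399877 + 0.189575 = 0.5895. Pe*log2(M-1) = 0.142*log2(47) = 0.788752. Bound = H(Pe) + Pe*log2(M-1) = 0.399877 + 0.189575 + 0.788752 = 1.3782

1.3782 bits


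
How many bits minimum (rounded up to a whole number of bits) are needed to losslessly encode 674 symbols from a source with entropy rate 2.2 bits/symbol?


Minimum bits >= n * H = 674 * 2.2 = 1482.8, rounded up to a whole number of bits = 1483

1483 bits


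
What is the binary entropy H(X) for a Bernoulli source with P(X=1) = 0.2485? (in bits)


H = -p*log2(p) - (1-p)*log2(1-p). -0.2485*log2(0.2485) = 0.499158; -0.7515*log2(0.7515) = 0.309734. H = 0.499158 + 0.309734 = 0.8089

0.8089 bits


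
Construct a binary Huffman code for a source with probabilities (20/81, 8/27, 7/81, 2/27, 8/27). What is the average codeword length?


Huffman construction (repeatedly merge the two least-probable nodes; each merge adds 1 bit to every symbol beneath it): 2/27 + 7/81 = 13/81; 13/81 + 20/81 = 11/27; 8/27 + 8/27 = 16/27; 11/27 + 16/27 = 1. Resulting codeword lengths (in the order the probabilities were given): (2, 2, 3, 3, 2). L_avg = sum(p_i * l_i) = 20/81*2 + 8/27*2 + 7/81*3 + 2/27*3 + 8/27*2 = 175/81 = 2.1605

2.1605 bits


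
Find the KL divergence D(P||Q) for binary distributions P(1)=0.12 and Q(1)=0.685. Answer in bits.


KL = p*log2(p/q) + (1-p)*log2((1-p)/(1-q)) = 0.12*log2(0.12/0.685) + 0.88*log2(0.88/0.315) = 1.0027

1.0027 bits


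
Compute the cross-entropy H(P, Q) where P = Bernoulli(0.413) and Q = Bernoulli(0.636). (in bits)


H(P,Q) = -p*log2(q) - (1-p)*log2(1-q). -0.413*log2(0.636) = 0.269648; -0.587*log2(0.364) = 0.855840. H(P,Q) = 0.269648 + 0.855840 = 1.1255

1.1255 bits


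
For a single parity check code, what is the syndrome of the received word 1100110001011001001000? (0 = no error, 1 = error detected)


Syndrome = XOR of all bits = 1 XOR 1 XOR 0 XOR 0 XOR 1 XOR 1 XOR 0 XOR 0 XOR 0 XOR 1 XOR 0 XOR 1 XOR 1 XOR 0 XOR 0 XOR 1 XOR 0 XOR 0 XOR 1 XOR 0 XOR 0 XOR 0 = 1

1


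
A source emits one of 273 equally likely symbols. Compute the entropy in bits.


H = log2(n) = log2(273) = 8.0928

8.0928 bits


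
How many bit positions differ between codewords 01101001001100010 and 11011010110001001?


Count differing positions: ^ . ^ ^ . . ^ ^ ^ ^ ^ ^ . ^ . ^ ^ = 12 differences

12


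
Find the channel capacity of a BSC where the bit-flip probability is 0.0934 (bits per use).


H(p) = -p*log2(p) - (1-p)*log2(1-p) = -0.0934*log2(0.0934) - 0.9066*log2(0.9066) = 0.319469 + 0.128249 = 0.4477. C = 1 - H(p) = 1 - 0.4477 = 0.5523

0.5523 bits


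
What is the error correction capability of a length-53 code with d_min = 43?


Correction capability = floor((d-1)/2) = floor((43-1)/2) = 21

21 errors


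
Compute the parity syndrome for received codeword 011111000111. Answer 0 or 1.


Syndrome = XOR of all bits = 0 XOR 1 XOR 1 XOR 1 XOR 1 XOR 1 XOR 0 XOR 0 XOR 0 XOR 1 XOR 1 XOR 1 = 0

0


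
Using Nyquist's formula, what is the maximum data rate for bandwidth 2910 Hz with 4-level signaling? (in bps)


Rate = 2 * B * log2(M) = 2 * 2910 * 2.0 = 11640.0

11640.0 bps


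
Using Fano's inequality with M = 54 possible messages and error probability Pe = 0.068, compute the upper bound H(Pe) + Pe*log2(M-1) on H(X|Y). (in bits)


H(Pe) = -Pe*log2(Pe) - (1-Pe)*log2(1-Pe) = -0.068*log2(0.068) - 0.932*log2(0.932) = 0.263726 + 0.094689 = 0.3584. Pe*log2(M-1) = 0.068*log2(53) = 0.389499. Bound = H(Pe) + Pe*log2(M-1) = 0.263726 + 0.094689 + 0.389499 = 0.7479

0.7479 bits


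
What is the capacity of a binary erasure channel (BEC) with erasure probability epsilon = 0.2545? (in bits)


C = 1 - epsilon = 1 - 0.2545 = 0.7455

0.7455 bits


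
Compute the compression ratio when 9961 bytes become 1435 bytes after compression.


Ratio = original / compressed = 9961 / 1435 = 6.9415

6.9415


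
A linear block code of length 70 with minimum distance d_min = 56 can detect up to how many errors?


Detection capability = d_min - 1 = 56 - 1 = 55

55 errors


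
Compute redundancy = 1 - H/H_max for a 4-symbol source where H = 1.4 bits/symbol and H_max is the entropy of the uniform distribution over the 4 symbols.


H_max = log2(K) = log2(4) = 2.0 bits/symbol. Redundancy = 1 - H/H_max = 1 - 1.4/2.0 = 1 - 0.7 = 0.3

0.3


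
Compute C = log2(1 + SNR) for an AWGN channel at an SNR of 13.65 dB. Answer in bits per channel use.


SNR_linear = 10^(13.65/10) = 23.1739; C = log2(1 + SNR_linear) = log2(1 + 23.1739) = 4.5954

4.5954 bits/channel use


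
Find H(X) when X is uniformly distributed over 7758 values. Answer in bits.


H = log2(n) = log2(7758) = 12.9215

12.9215 bits


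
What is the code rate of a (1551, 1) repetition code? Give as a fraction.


Rate = k/n = 1/1551

1/1551


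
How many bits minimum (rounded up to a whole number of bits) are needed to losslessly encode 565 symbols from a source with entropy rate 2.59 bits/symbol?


Minimum bits >= n * H = 565 * 2.59 = 1463.35, rounded up to a whole number of bits = 1464

1464 bits


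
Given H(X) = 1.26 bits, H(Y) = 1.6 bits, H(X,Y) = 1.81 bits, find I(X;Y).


I(X;Y) = H(X) + H(Y) - H(X,Y) = 1.26 + 1.6 - 1.81 = 1.05

1.05 bits


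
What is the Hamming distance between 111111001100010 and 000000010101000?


Count differing positions: ^ ^ ^ ^ ^ ^ . ^ ^ . . ^ . ^ . = 10 differences

10


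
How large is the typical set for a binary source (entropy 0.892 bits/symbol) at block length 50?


log2|A_typical| = nH = 50 * 0.892 = 44.6, so |A_typical| ~ 2^44.6 = 2.666e+13

2.666e+13


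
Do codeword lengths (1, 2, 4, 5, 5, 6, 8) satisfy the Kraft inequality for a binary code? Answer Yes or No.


Kraft sum = sum(2^(-l_i)) = 0.8945, need <= 1. Result: satisfied (a binary prefix-free code with these lengths exists)

Yes


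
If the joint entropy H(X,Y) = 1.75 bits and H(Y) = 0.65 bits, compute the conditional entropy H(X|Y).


H(X|Y) = H(X,Y) - H(Y) = 1.75 - 0.65 = 1.1

1.1 bits


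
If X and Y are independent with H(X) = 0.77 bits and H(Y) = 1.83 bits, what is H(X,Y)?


For independent variables, H(X,Y) = H(X) + H(Y) = 0.77 + 1.83 = 2.6

2.6 bits
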